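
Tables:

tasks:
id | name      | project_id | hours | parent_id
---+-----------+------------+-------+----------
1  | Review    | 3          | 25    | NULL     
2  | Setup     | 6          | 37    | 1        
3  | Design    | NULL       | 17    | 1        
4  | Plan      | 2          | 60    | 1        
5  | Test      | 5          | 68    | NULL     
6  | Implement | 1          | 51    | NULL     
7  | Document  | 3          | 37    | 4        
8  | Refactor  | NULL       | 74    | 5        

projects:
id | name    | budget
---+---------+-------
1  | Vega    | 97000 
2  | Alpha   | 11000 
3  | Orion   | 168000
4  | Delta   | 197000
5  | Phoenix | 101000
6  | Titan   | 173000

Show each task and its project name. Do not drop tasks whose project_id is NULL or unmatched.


LEFT JOIN keeps every row from tasks (the left table); where project_id has no match in projects, the project columns become NULL. Walk through each task:
  - task 1 (Review): project_id=3 -> matches Orion
  - task 2 (Setup): project_id=6 -> matches Titan
  - task 3 (Design): project_id=NULL, no match -> kept with NULL
  - task 4 (Plan): project_id=2 -> matches Alpha
  - task 5 (Test): project_id=5 -> matches Phoenix
  - task 6 (Implement): project_id=1 -> matches Vega
  - task 7 (Document): project_id=3 -> matches Orion
  - task 8 (Refactor): project_id=NULL, no match -> kept with NULL
All 8 rows appear; 2 have NULL project.

SQL:
SELECT a.name, b.name AS project
FROM tasks a
LEFT JOIN projects b ON a.project_id = b.id

Result:
name      | project
----------+--------
Review    | Orion  
Setup     | Titan  
Design    | NULL   
Plan      | Alpha  
Test      | Phoenix
Implement | Vega   
Document  | Orion  
Refactor  | NULL   


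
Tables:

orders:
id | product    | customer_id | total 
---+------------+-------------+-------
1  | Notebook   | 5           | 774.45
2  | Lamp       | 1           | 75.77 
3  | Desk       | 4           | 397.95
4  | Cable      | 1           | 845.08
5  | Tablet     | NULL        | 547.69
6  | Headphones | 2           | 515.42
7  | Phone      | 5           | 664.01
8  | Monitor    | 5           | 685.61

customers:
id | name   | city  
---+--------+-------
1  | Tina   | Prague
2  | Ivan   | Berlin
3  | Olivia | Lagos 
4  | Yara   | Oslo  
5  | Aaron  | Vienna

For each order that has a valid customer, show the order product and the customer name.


INNER JOIN keeps only orders rows whose customer_id matches an id in customers. Walk through each order:
  - order 1 (Notebook): customer_id=5 -> matches Aaron
  - order 2 (Lamp): customer_id=1 -> matches Tina
  - order 3 (Desk): customer_id=4 -> matches Yara
  - order 4 (Cable): customer_id=1 -> matches Tina
  - order 5 (Tablet): customer_id=NULL, no match -> dropped
  - order 6 (Headphones): customer_id=2 -> matches Ivan
  - order 7 (Phone): customer_id=5 -> matches Aaron
  - order 8 (Monitor): customer_id=5 -> matches Aaron
So 1 of 8 rows is dropped.

SQL:
SELECT a.product, b.name AS customer
FROM orders a
INNER JOIN customers b ON a.customer_id = b.id

Result:
product    | customer
-----------+---------
Notebook   | Aaron   
Lamp       | Tina    
Desk       | Yara    
Cable      | Tina    
Headphones | Ivan    
Phone      | Aaron   
Monitor    | Aaron   


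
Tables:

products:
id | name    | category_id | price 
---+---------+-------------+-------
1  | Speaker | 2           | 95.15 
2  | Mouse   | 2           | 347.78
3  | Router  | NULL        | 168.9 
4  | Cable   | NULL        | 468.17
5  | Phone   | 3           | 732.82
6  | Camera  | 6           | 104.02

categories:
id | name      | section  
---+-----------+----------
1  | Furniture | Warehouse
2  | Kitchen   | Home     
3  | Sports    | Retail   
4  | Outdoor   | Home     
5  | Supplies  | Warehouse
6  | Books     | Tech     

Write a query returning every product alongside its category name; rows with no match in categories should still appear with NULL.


LEFT JOIN keeps every row from products (the left table); where category_id has no match in categories, the category columns become NULL. Walk through each product:
  - product 1 (Speaker): category_id=2 -> matches Kitchen
  - product 2 (Mouse): category_id=2 -> matches Kitchen
  - product 3 (Router): category_id=NULL, no match -> kept with NULL
  - product 4 (Cable): category_id=NULL, no match -> kept with NULL
  - product 5 (Phone): category_id=3 -> matches Sports
  - product 6 (Camera): category_id=6 -> matches Books
All 6 rows appear; 2 have NULL category.

SQL:
SELECT a.name, b.name AS category
FROM products a
LEFT JOIN categories b ON a.category_id = b.id

Result:
name    | category
--------+---------
Speaker | Kitchen 
Mouse   | Kitchen 
Router  | NULL    
Cable   | NULL    
Phone   | Sports  
Camera  | Books   


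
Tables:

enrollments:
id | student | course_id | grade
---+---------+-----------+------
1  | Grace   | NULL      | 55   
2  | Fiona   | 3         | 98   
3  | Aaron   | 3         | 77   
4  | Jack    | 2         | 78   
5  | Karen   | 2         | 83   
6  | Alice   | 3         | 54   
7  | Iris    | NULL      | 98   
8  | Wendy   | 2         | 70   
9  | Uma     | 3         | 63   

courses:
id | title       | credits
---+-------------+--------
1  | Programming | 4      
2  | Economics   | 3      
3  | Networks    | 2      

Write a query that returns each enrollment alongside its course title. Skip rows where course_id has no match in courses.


INNER JOIN keeps only enrollments rows whose course_id matches an id in courses. Walk through each enrollment:
  - enrollment 1 (Grace): course_id=NULL, no match -> dropped
  - enrollment 2 (Fiona): course_id=3 -> matches Networks
  - enrollment 3 (Aaron): course_id=3 -> matches Networks
  - enrollment 4 (Jack): course_id=2 -> matches Economics
  - enrollment 5 (Karen): course_id=2 -> matches Economics
  - enrollment 6 (Alice): course_id=3 -> matches Networks
  - enrollment 7 (Iris): course_id=NULL, no match -> dropped
  - enrollment 8 (Wendy): course_id=2 -> matches Economics
  - enrollment 9 (Uma): course_id=3 -> matches Networks
So 2 of 9 rows are dropped.

SQL:
SELECT a.student, b.title AS course
FROM enrollments a
INNER JOIN courses b ON a.course_id = b.id

Result:
student | course   
--------+----------
Fiona   | Networks 
Aaron   | Networks 
Jack    | Economics
Karen   | Economics
Alice   | Networks 
Wendy   | Economics
Uma     | Networks 


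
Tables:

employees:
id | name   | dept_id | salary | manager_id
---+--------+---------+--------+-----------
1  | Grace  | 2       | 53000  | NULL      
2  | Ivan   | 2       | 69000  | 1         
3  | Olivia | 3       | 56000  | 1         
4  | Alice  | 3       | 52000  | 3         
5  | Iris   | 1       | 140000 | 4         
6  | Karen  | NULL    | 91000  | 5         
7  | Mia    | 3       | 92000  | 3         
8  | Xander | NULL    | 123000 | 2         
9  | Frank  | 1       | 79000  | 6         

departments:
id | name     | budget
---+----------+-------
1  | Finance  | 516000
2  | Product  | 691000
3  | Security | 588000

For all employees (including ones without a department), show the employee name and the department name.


LEFT JOIN keeps every row from employees (the left table); where dept_id has no match in departments, the department columns become NULL. Walk through each employee:
  - employee 1 (Grace): dept_id=2 -> matches Product
  - employee 2 (Ivan): dept_id=2 -> matches Product
  - employee 3 (Olivia): dept_id=3 -> matches Security
  - employee 4 (Alice): dept_id=3 -> matches Security
  - employee 5 (Iris): dept_id=1 -> matches Finance
  - employee 6 (Karen): dept_id=NULL, no match -> kept with NULL
  - employee 7 (Mia): dept_id=3 -> matches Security
  - employee 8 (Xander): dept_id=NULL, no match -> kept with NULL
  - employee 9 (Frank): dept_id=1 -> matches Finance
All 9 rows appear; 2 have NULL department.

SQL:
SELECT a.name, b.name AS department
FROM employees a
LEFT JOIN departments b ON a.dept_id = b.id

Result:
name   | department
-------+-----------
Grace  | Product   
Ivan   | Product   
Olivia | Security  
Alice  | Security  
Iris   | Finance   
Karen  | NULL      
Mia    | Security  
Xander | NULL      
Frank  | Finance   


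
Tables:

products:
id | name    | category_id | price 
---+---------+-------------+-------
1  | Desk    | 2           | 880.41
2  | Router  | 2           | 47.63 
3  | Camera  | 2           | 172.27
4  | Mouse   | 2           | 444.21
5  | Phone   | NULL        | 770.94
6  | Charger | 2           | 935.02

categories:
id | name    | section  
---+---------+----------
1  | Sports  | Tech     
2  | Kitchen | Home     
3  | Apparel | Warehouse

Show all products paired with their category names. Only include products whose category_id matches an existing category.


INNER JOIN keeps only products rows whose category_id matches an id in categories. Walk through each product:
  - product 1 (Desk): category_id=2 -> matches Kitchen
  - product 2 (Router): category_id=2 -> matches Kitchen
  - product 3 (Camera): category_id=2 -> matches Kitchen
  - product 4 (Mouse): category_id=2 -> matches Kitchen
  - product 5 (Phone): category_id=NULL, no match -> dropped
  - product 6 (Charger): category_id=2 -> matches Kitchen
So 1 of 6 rows is dropped.

SQL:
SELECT a.name, b.name AS category
FROM products a
INNER JOIN categories b ON a.category_id = b.id

Result:
name    | category
--------+---------
Desk    | Kitchen 
Router  | Kitchen 
Camera  | Kitchen 
Mouse   | Kitchen 
Charger | Kitchen 


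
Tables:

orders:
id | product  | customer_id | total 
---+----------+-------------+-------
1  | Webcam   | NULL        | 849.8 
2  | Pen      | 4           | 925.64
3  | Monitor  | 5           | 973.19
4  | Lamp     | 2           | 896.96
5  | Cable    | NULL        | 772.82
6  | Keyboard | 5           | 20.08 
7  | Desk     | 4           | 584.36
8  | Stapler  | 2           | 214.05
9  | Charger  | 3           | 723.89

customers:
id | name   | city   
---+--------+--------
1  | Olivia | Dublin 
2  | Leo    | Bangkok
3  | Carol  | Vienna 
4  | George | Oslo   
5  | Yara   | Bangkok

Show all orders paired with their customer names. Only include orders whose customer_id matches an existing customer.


INNER JOIN keeps only orders rows whose customer_id matches an id in customers. Walk through each order:
  - order 1 (Webcam): customer_id=NULL, no match -> dropped
  - order 2 (Pen): customer_id=4 -> matches George
  - order 3 (Monitor): customer_id=5 -> matches Yara
  - order 4 (Lamp): customer_id=2 -> matches Leo
  - order 5 (Cable): customer_id=NULL, no match -> dropped
  - order 6 (Keyboard): customer_id=5 -> matches Yara
  - order 7 (Desk): customer_id=4 -> matches George
  - order 8 (Stapler): customer_id=2 -> matches Leo
  - order 9 (Charger): customer_id=3 -> matches Carol
So 2 of 9 rows are dropped.

SQL:
SELECT a.product, b.name AS customer
FROM orders a
INNER JOIN customers b ON a.customer_id = b.id

Result:
product  | customer
---------+---------
Pen      | George  
Monitor  | Yara    
Lamp     | Leo     
Keyboard | Yara    
Desk     | George  
Stapler  | Leo     
Charger  | Carol   


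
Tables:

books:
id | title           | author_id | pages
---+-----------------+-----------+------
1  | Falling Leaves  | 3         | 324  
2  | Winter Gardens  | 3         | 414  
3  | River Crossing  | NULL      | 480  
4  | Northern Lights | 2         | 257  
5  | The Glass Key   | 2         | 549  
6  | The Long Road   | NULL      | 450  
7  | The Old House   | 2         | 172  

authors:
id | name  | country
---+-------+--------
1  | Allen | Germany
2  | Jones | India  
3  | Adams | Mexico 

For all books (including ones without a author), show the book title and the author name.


LEFT JOIN keeps every row from books (the left table); where author_id has no match in authors, the author columns become NULL. Walk through each book:
  - book 1 (Falling Leaves): author_id=3 -> matches Adams
  - book 2 (Winter Gardens): author_id=3 -> matches Adams
  - book 3 (River Crossing): author_id=NULL, no match -> kept with NULL
  - book 4 (Northern Lights): author_id=2 -> matches Jones
  - book 5 (The Glass Key): author_id=2 -> matches Jones
  - book 6 (The Long Road): author_id=NULL, no match -> kept with NULL
  - book 7 (The Old House): author_id=2 -> matches Jones
All 7 rows appear; 2 have NULL author.

SQL:
SELECT a.title, b.name AS author
FROM books a
LEFT JOIN authors b ON a.author_id = b.id

Result:
title           | author
----------------+-------
Falling Leaves  | Adams 
Winter Gardens  | Adams 
River Crossing  | NULL  
Northern Lights | Jones 
The Glass Key   | Jones 
The Long Road   | NULL  
The Old House   | Jones 


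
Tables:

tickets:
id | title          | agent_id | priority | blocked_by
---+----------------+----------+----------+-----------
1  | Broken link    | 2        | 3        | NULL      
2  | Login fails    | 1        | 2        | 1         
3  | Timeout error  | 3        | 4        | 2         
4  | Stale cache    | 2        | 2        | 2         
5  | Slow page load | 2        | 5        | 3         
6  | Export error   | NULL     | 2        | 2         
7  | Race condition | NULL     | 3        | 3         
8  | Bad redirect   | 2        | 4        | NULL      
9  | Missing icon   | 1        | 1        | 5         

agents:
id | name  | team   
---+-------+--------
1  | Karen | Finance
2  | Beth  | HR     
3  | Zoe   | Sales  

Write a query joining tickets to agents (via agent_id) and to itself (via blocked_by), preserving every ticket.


Two LEFT JOINs from the same base table tickets: one to agents via agent_id, one to tickets itself via blocked_by. Both are LEFT so every ticket is preserved.
Match against agents:
  - ticket 1 (Broken link): agent_id=2 -> matches Beth
  - ticket 2 (Login fails): agent_id=1 -> matches Karen
  - ticket 3 (Timeout error): agent_id=3 -> matches Zoe
  - ticket 4 (Stale cache): agent_id=2 -> matches Beth
  - ticket 5 (Slow page load): agent_id=2 -> matches Beth
  - ticket 6 (Export error): agent_id=NULL, no match -> kept with NULL
  - ticket 7 (Race condition): agent_id=NULL, no match -> kept with NULL
  - ticket 8 (Bad redirect): agent_id=2 -> matches Beth
  - ticket 9 (Missing icon): agent_id=1 -> matches Karen
Match against tickets (self):
  - ticket 1 (Broken link): blocked_by=NULL -> NULL
  - ticket 2 (Login fails): blocked_by=1 -> Broken link
  - ticket 3 (Timeout error): blocked_by=2 -> Login fails
  - ticket 4 (Stale cache): blocked_by=2 -> Login fails
  - ticket 5 (Slow page load): blocked_by=3 -> Timeout error
  - ticket 6 (Export error): blocked_by=2 -> Login fails
  - ticket 7 (Race condition): blocked_by=3 -> Timeout error
  - ticket 8 (Bad redirect): blocked_by=NULL -> NULL
  - ticket 9 (Missing icon): blocked_by=5 -> Slow page load

SQL:
SELECT a.title, b.name AS agent, c.title AS blocked_by
FROM tickets a
LEFT JOIN agents b ON a.agent_id = b.id
LEFT JOIN tickets c ON a.blocked_by = c.id

Result:
title          | agent | blocked_by    
---------------+-------+---------------
Broken link    | Beth  | NULL          
Login fails    | Karen | Broken link   
Timeout error  | Zoe   | Login fails   
Stale cache    | Beth  | Login fails   
Slow page load | Beth  | Timeout error 
Export error   | NULL  | Login fails   
Race condition | NULL  | Timeout error 
Bad redirect   | Beth  | NULL          
Missing icon   | Karen | Slow page load


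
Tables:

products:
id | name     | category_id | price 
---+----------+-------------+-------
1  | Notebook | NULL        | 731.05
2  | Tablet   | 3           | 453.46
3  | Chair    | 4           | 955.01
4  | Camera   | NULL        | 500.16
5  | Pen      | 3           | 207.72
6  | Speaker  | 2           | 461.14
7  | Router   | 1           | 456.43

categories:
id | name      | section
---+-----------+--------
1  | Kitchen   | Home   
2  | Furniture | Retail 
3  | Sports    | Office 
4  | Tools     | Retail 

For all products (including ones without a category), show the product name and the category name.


LEFT JOIN keeps every row from products (the left table); where category_id has no match in categories, the category columns become NULL. Walk through each product:
  - product 1 (Notebook): category_id=NULL, no match -> kept with NULL
  - product 2 (Tablet): category_id=3 -> matches Sports
  - product 3 (Chair): category_id=4 -> matches Tools
  - product 4 (Camera): category_id=NULL, no match -> kept with NULL
  - product 5 (Pen): category_id=3 -> matches Sports
  - product 6 (Speaker): category_id=2 -> matches Furniture
  - product 7 (Router): category_id=1 -> matches Kitchen
All 7 rows appear; 2 have NULL category.

SQL:
SELECT a.name, b.name AS category
FROM products a
LEFT JOIN categories b ON a.category_id = b.id

Result:
name     | category 
---------+----------
Notebook | NULL     
Tablet   | Sports   
Chair    | Tools    
Camera   | NULL     
Pen      | Sports   
Speaker  | Furniture
Router   | Kitchen  


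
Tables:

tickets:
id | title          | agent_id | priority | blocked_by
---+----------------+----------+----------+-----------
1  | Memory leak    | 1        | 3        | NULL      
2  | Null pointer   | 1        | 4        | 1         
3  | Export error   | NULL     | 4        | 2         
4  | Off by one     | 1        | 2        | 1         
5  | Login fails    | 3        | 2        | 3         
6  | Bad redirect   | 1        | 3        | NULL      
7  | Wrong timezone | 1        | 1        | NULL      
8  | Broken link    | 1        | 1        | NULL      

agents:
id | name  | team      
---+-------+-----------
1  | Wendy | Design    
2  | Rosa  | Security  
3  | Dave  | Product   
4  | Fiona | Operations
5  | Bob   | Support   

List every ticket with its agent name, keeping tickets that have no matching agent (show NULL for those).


LEFT JOIN keeps every row from tickets (the left table); where agent_id has no match in agents, the agent columns become NULL. Walk through each ticket:
  - ticket 1 (Memory leak): agent_id=1 -> matches Wendy
  - ticket 2 (Null pointer): agent_id=1 -> matches Wendy
  - ticket 3 (Export error): agent_id=NULL, no match -> kept with NULL
  - ticket 4 (Off by one): agent_id=1 -> matches Wendy
  - ticket 5 (Login fails): agent_id=3 -> matches Dave
  - ticket 6 (Bad redirect): agent_id=1 -> matches Wendy
  - ticket 7 (Wrong timezone): agent_id=1 -> matches Wendy
  - ticket 8 (Broken link): agent_id=1 -> matches Wendy
All 8 rows appear; 1 has NULL agent.

SQL:
SELECT a.title, b.name AS agent
FROM tickets a
LEFT JOIN agents b ON a.agent_id = b.id

Result:
title          | agent
---------------+------
Memory leak    | Wendy
Null pointer   | Wendy
Export error   | NULL 
Off by one     | Wendy
Login fails    | Dave 
Bad redirect   | Wendy
Wrong timezone | Wendy
Broken link    | Wendy


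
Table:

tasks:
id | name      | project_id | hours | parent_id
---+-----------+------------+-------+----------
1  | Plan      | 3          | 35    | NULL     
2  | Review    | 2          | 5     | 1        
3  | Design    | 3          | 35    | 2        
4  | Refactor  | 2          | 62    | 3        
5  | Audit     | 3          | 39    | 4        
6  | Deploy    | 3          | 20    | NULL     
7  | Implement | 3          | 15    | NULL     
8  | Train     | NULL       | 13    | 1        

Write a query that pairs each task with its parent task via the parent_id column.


This is a self-join: tasks is joined to a second copy of itself, matching each row's parent_id to another row's id. Use LEFT JOIN so rows with parent_id=NULL are kept.
  - task 1 (Plan): parent_id=NULL -> NULL
  - task 2 (Review): parent_id=1 -> Plan
  - task 3 (Design): parent_id=2 -> Review
  - task 4 (Refactor): parent_id=3 -> Design
  - task 5 (Audit): parent_id=4 -> Refactor
  - task 6 (Deploy): parent_id=NULL -> NULL
  - task 7 (Implement): parent_id=NULL -> NULL
  - task 8 (Train): parent_id=1 -> Plan

SQL:
SELECT a.name AS item, b.name AS parent
FROM tasks a
LEFT JOIN tasks b ON a.parent_id = b.id

Result:
item      | parent  
----------+---------
Plan      | NULL    
Review    | Plan    
Design    | Review  
Refactor  | Design  
Audit     | Refactor
Deploy    | NULL    
Implement | NULL    
Train     | Plan    


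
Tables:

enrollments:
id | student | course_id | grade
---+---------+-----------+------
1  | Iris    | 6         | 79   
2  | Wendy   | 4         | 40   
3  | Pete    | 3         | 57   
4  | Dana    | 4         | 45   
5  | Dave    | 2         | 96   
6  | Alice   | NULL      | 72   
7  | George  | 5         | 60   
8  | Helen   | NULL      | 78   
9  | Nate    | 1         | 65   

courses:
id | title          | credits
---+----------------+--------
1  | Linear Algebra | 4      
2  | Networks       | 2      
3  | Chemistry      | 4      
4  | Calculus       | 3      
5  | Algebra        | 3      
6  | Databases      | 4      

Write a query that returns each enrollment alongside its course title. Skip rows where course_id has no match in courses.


INNER JOIN keeps only enrollments rows whose course_id matches an id in courses. Walk through each enrollment:
  - enrollment 1 (Iris): course_id=6 -> matches Databases
  - enrollment 2 (Wendy): course_id=4 -> matches Calculus
  - enrollment 3 (Pete): course_id=3 -> matches Chemistry
  - enrollment 4 (Dana): course_id=4 -> matches Calculus
  - enrollment 5 (Dave): course_id=2 -> matches Networks
  - enrollment 6 (Alice): course_id=NULL, no match -> dropped
  - enrollment 7 (George): course_id=5 -> matches Algebra
  - enrollment 8 (Helen): course_id=NULL, no match -> dropped
  - enrollment 9 (Nate): course_id=1 -> matches Linear Algebra
So 2 of 9 rows are dropped.

SQL:
SELECT a.student, b.title AS course
FROM enrollments a
INNER JOIN courses b ON a.course_id = b.id

Result:
student | course        
--------+---------------
Iris    | Databases     
Wendy   | Calculus      
Pete    | Chemistry     
Dana    | Calculus      
Dave    | Networks      
George  | Algebra       
Nate    | Linear Algebra


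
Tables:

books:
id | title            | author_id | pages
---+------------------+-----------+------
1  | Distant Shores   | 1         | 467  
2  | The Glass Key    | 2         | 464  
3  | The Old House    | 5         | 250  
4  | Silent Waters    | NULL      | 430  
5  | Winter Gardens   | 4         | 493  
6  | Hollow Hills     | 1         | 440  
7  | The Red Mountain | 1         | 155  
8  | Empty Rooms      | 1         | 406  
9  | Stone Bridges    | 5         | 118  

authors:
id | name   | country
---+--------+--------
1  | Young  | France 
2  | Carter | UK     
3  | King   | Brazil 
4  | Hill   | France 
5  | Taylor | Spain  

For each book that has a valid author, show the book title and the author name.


INNER JOIN keeps only books rows whose author_id matches an id in authors. Walk through each book:
  - book 1 (Distant Shores): author_id=1 -> matches Young
  - book 2 (The Glass Key): author_id=2 -> matches Carter
  - book 3 (The Old House): author_id=5 -> matches Taylor
  - book 4 (Silent Waters): author_id=NULL, no match -> dropped
  - book 5 (Winter Gardens): author_id=4 -> matches Hill
  - book 6 (Hollow Hills): author_id=1 -> matches Young
  - book 7 (The Red Mountain): author_id=1 -> matches Young
  - book 8 (Empty Rooms): author_id=1 -> matches Young
  - book 9 (Stone Bridges): author_id=5 -> matches Taylor
So 1 of 9 rows is dropped.

SQL:
SELECT a.title, b.name AS author
FROM books a
INNER JOIN authors b ON a.author_id = b.id

Result:
title            | author
-----------------+-------
Distant Shores   | Young 
The Glass Key    | Carter
The Old House    | Taylor
Winter Gardens   | Hill  
Hollow Hills     | Young 
The Red Mountain | Young 
Empty Rooms      | Young 
Stone Bridges    | Taylor


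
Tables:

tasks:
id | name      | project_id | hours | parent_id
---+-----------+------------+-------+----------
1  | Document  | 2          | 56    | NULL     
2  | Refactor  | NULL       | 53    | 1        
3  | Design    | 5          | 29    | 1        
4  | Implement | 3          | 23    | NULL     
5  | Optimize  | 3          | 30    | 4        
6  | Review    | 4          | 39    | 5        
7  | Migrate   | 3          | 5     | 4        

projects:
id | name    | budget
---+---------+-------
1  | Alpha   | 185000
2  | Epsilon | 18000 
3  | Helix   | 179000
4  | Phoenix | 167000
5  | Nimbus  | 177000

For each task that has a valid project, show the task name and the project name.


INNER JOIN keeps only tasks rows whose project_id matches an id in projects. Walk through each task:
  - task 1 (Document): project_id=2 -> matches Epsilon
  - task 2 (Refactor): project_id=NULL, no match -> dropped
  - task 3 (Design): project_id=5 -> matches Nimbus
  - task 4 (Implement): project_id=3 -> matches Helix
  - task 5 (Optimize): project_id=3 -> matches Helix
  - task 6 (Review): project_id=4 -> matches Phoenix
  - task 7 (Migrate): project_id=3 -> matches Helix
So 1 of 7 rows is dropped.

SQL:
SELECT a.name, b.name AS project
FROM tasks a
INNER JOIN projects b ON a.project_id = b.id

Result:
name      | project
----------+--------
Document  | Epsilon
Design    | Nimbus 
Implement | Helix  
Optimize  | Helix  
Review    | Phoenix
Migrate   | Helix  


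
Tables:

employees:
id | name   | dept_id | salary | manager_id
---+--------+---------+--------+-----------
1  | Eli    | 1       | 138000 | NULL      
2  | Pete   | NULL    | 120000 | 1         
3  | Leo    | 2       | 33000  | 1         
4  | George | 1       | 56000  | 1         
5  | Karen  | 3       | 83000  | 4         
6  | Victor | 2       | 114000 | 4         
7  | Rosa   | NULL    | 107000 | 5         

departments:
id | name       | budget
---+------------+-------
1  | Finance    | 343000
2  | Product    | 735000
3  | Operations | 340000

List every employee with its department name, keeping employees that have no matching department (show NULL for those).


LEFT JOIN keeps every row from employees (the left table); where dept_id has no match in departments, the department columns become NULL. Walk through each employee:
  - employee 1 (Eli): dept_id=1 -> matches Finance
  - employee 2 (Pete): dept_id=NULL, no match -> kept with NULL
  - employee 3 (Leo): dept_id=2 -> matches Product
  - employee 4 (George): dept_id=1 -> matches Finance
  - employee 5 (Karen): dept_id=3 -> matches Operations
  - employee 6 (Victor): dept_id=2 -> matches Product
  - employee 7 (Rosa): dept_id=NULL, no match -> kept with NULL
All 7 rows appear; 2 have NULL department.

SQL:
SELECT a.name, b.name AS department
FROM employees a
LEFT JOIN departments b ON a.dept_id = b.id

Result:
name   | department
-------+-----------
Eli    | Finance   
Pete   | NULL      
Leo    | Product   
George | Finance   
Karen  | Operations
Victor | Product   
Rosa   | NULL      


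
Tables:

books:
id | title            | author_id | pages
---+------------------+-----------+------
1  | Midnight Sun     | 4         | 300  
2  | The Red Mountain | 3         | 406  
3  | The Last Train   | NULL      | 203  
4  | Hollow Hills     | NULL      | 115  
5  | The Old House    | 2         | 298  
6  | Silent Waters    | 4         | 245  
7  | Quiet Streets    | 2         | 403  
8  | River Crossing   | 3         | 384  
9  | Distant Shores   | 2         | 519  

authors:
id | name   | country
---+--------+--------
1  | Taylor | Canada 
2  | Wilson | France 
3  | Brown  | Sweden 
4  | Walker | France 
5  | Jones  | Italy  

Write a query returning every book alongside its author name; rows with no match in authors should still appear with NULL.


LEFT JOIN keeps every row from books (the left table); where author_id has no match in authors, the author columns become NULL. Walk through each book:
  - book 1 (Midnight Sun): author_id=4 -> matches Walker
  - book 2 (The Red Mountain): author_id=3 -> matches Brown
  - book 3 (The Last Train): author_id=NULL, no match -> kept with NULL
  - book 4 (Hollow Hills): author_id=NULL, no match -> kept with NULL
  - book 5 (The Old House): author_id=2 -> matches Wilson
  - book 6 (Silent Waters): author_id=4 -> matches Walker
  - book 7 (Quiet Streets): author_id=2 -> matches Wilson
  - book 8 (River Crossing): author_id=3 -> matches Brown
  - book 9 (Distant Shores): author_id=2 -> matches Wilson
All 9 rows appear; 2 have NULL author.

SQL:
SELECT a.title, b.name AS author
FROM books a
LEFT JOIN authors b ON a.author_id = b.id

Result:
title            | author
-----------------+-------
Midnight Sun     | Walker
The Red Mountain | Brown 
The Last Train   | NULL  
Hollow Hills     | NULL  
The Old House    | Wilson
Silent Waters    | Walker
Quiet Streets    | Wilson
River Crossing   | Brown 
Distant Shores   | Wilson


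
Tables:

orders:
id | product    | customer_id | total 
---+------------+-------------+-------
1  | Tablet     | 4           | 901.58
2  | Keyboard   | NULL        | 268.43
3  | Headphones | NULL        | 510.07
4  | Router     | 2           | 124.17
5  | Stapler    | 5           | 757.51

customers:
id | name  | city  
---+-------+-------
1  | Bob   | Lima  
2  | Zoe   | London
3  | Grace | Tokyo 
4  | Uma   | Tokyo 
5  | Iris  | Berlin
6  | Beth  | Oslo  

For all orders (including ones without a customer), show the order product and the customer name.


LEFT JOIN keeps every row from orders (the left table); where customer_id has no match in customers, the customer columns become NULL. Walk through each order:
  - order 1 (Tablet): customer_id=4 -> matches Uma
  - order 2 (Keyboard): customer_id=NULL, no match -> kept with NULL
  - order 3 (Headphones): customer_id=NULL, no match -> kept with NULL
  - order 4 (Router): customer_id=2 -> matches Zoe
  - order 5 (Stapler): customer_id=5 -> matches Iris
All 5 rows appear; 2 have NULL customer.

SQL:
SELECT a.product, b.name AS customer
FROM orders a
LEFT JOIN customers b ON a.customer_id = b.id

Result:
product    | customer
-----------+---------
Tablet     | Uma     
Keyboard   | NULL    
Headphones | NULL    
Router     | Zoe     
Stapler    | Iris    


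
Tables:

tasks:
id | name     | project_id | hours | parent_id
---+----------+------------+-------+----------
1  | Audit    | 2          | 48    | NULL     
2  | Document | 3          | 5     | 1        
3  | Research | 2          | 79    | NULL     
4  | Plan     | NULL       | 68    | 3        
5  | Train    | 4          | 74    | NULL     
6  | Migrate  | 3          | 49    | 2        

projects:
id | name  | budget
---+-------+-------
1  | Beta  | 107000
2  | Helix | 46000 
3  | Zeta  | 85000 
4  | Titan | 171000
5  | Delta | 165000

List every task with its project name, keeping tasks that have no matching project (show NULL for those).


LEFT JOIN keeps every row from tasks (the left table); where project_id has no match in projects, the project columns become NULL. Walk through each task:
  - task 1 (Audit): project_id=2 -> matches Helix
  - task 2 (Document): project_id=3 -> matches Zeta
  - task 3 (Research): project_id=2 -> matches Helix
  - task 4 (Plan): project_id=NULL, no match -> kept with NULL
  - task 5 (Train): project_id=4 -> matches Titan
  - task 6 (Migrate): project_id=3 -> matches Zeta
All 6 rows appear; 1 has NULL project.

SQL:
SELECT a.name, b.name AS project
FROM tasks a
LEFT JOIN projects b ON a.project_id = b.id

Result:
name     | project
---------+--------
Audit    | Helix  
Document | Zeta   
Research | Helix  
Plan     | NULL   
Train    | Titan  
Migrate  | Zeta   


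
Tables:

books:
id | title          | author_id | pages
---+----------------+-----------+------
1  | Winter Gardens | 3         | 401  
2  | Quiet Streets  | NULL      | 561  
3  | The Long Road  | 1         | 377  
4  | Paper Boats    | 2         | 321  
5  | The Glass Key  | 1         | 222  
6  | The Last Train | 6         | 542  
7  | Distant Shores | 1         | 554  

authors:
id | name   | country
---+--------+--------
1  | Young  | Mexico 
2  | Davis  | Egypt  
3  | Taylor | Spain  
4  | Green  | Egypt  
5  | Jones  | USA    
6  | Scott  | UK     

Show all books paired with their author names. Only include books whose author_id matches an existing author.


INNER JOIN keeps only books rows whose author_id matches an id in authors. Walk through each book:
  - book 1 (Winter Gardens): author_id=3 -> matches Taylor
  - book 2 (Quiet Streets): author_id=NULL, no match -> dropped
  - book 3 (The Long Road): author_id=1 -> matches Young
  - book 4 (Paper Boats): author_id=2 -> matches Davis
  - book 5 (The Glass Key): author_id=1 -> matches Young
  - book 6 (The Last Train): author_id=6 -> matches Scott
  - book 7 (Distant Shores): author_id=1 -> matches Young
So 1 of 7 rows is dropped.

SQL:
SELECT a.title, b.name AS author
FROM books a
INNER JOIN authors b ON a.author_id = b.id

Result:
title          | author
---------------+-------
Winter Gardens | Taylor
The Long Road  | Young 
Paper Boats    | Davis 
The Glass Key  | Young 
The Last Train | Scott 
Distant Shores | Young 


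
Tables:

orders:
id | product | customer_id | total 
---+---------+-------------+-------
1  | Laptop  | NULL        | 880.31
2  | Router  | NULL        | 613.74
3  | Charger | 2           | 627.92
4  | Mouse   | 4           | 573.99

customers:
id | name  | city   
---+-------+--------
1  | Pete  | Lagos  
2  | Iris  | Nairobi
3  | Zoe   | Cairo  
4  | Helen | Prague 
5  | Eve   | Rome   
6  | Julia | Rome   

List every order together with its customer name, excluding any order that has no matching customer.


INNER JOIN keeps only orders rows whose customer_id matches an id in customers. Walk through each order:
  - order 1 (Laptop): customer_id=NULL, no match -> dropped
  - order 2 (Router): customer_id=NULL, no match -> dropped
  - order 3 (Charger): customer_id=2 -> matches Iris
  - order 4 (Mouse): customer_id=4 -> matches Helen
So 2 of 4 rows are dropped.

SQL:
SELECT a.product, b.name AS customer
FROM orders a
INNER JOIN customers b ON a.customer_id = b.id

Result:
product | customer
--------+---------
Charger | Iris    
Mouse   | Helen   


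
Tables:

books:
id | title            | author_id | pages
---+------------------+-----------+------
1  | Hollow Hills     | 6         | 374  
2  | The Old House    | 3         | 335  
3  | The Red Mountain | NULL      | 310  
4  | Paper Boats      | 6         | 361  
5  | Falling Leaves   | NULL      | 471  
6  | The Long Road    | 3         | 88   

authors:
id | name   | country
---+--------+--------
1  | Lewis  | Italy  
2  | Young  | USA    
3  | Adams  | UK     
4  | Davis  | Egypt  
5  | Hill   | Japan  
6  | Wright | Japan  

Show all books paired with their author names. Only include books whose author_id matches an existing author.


INNER JOIN keeps only books rows whose author_id matches an id in authors. Walk through each book:
  - book 1 (Hollow Hills): author_id=6 -> matches Wright
  - book 2 (The Old House): author_id=3 -> matches Adams
  - book 3 (The Red Mountain): author_id=NULL, no match -> dropped
  - book 4 (Paper Boats): author_id=6 -> matches Wright
  - book 5 (Falling Leaves): author_id=NULL, no match -> dropped
  - book 6 (The Long Road): author_id=3 -> matches Adams
So 2 of 6 rows are dropped.

SQL:
SELECT a.title, b.name AS author
FROM books a
INNER JOIN authors b ON a.author_id = b.id

Result:
title         | author
--------------+-------
Hollow Hills  | Wright
The Old House | Adams 
Paper Boats   | Wright
The Long Road | Adams 


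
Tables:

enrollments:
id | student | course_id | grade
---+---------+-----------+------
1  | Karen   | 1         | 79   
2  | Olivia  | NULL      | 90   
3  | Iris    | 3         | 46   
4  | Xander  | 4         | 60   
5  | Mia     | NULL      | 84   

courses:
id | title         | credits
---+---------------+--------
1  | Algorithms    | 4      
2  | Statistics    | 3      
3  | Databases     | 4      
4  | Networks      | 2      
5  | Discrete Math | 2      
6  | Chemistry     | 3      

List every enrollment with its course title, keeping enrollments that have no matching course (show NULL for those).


LEFT JOIN keeps every row from enrollments (the left table); where course_id has no match in courses, the course columns become NULL. Walk through each enrollment:
  - enrollment 1 (Karen): course_id=1 -> matches Algorithms
  - enrollment 2 (Olivia): course_id=NULL, no match -> kept with NULL
  - enrollment 3 (Iris): course_id=3 -> matches Databases
  - enrollment 4 (Xander): course_id=4 -> matches Networks
  - enrollment 5 (Mia): course_id=NULL, no match -> kept with NULL
All 5 rows appear; 2 have NULL course.

SQL:
SELECT a.student, b.title AS course
FROM enrollments a
LEFT JOIN courses b ON a.course_id = b.id

Result:
student | course    
--------+-----------
Karen   | Algorithms
Olivia  | NULL      
Iris    | Databases 
Xander  | Networks  
Mia     | NULL      


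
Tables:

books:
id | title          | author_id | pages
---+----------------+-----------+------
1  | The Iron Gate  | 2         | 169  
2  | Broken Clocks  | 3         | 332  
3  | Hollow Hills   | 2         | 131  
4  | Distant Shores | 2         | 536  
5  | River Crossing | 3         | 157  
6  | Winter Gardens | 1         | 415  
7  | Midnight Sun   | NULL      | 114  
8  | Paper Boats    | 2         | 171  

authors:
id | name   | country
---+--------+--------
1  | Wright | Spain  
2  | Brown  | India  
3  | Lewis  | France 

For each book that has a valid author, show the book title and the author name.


INNER JOIN keeps only books rows whose author_id matches an id in authors. Walk through each book:
  - book 1 (The Iron Gate): author_id=2 -> matches Brown
  - book 2 (Broken Clocks): author_id=3 -> matches Lewis
  - book 3 (Hollow Hills): author_id=2 -> matches Brown
  - book 4 (Distant Shores): author_id=2 -> matches Brown
  - book 5 (River Crossing): author_id=3 -> matches Lewis
  - book 6 (Winter Gardens): author_id=1 -> matches Wright
  - book 7 (Midnight Sun): author_id=NULL, no match -> dropped
  - book 8 (Paper Boats): author_id=2 -> matches Brown
So 1 of 8 rows is dropped.

SQL:
SELECT a.title, b.name AS author
FROM books a
INNER JOIN authors b ON a.author_id = b.id

Result:
title          | author
---------------+-------
The Iron Gate  | Brown 
Broken Clocks  | Lewis 
Hollow Hills   | Brown 
Distant Shores | Brown 
River Crossing | Lewis 
Winter Gardens | Wright
Paper Boats    | Brown 


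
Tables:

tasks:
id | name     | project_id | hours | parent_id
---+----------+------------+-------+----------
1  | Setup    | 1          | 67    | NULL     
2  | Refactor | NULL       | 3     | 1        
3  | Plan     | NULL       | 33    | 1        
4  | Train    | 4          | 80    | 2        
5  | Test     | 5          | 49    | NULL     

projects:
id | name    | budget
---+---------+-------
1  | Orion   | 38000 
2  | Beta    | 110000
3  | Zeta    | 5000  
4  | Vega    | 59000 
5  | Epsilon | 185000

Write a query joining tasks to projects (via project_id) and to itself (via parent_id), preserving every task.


Two LEFT JOINs from the same base table tasks: one to projects via project_id, one to tasks itself via parent_id. Both are LEFT so every task is preserved.
Match against projects:
  - task 1 (Setup): project_id=1 -> matches Orion
  - task 2 (Refactor): project_id=NULL, no match -> kept with NULL
  - task 3 (Plan): project_id=NULL, no match -> kept with NULL
  - task 4 (Train): project_id=4 -> matches Vega
  - task 5 (Test): project_id=5 -> matches Epsilon
Match against tasks (self):
  - task 1 (Setup): parent_id=NULL -> NULL
  - task 2 (Refactor): parent_id=1 -> Setup
  - task 3 (Plan): parent_id=1 -> Setup
  - task 4 (Train): parent_id=2 -> Refactor
  - task 5 (Test): parent_id=NULL -> NULL

SQL:
SELECT a.name, b.name AS project, c.name AS parent
FROM tasks a
LEFT JOIN projects b ON a.project_id = b.id
LEFT JOIN tasks c ON a.parent_id = c.id

Result:
name     | project | parent  
---------+---------+---------
Setup    | Orion   | NULL    
Refactor | NULL    | Setup   
Plan     | NULL    | Setup   
Train    | Vega    | Refactor
Test     | Epsilon | NULL    


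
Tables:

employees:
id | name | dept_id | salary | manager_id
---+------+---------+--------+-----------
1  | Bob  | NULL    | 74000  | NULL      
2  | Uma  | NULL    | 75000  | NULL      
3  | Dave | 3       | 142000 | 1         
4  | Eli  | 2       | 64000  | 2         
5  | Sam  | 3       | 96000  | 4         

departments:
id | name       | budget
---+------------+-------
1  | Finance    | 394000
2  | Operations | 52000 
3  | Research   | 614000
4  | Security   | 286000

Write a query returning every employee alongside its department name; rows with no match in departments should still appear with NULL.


LEFT JOIN keeps every row from employees (the left table); where dept_id has no match in departments, the department columns become NULL. Walk through each employee:
  - employee 1 (Bob): dept_id=NULL, no match -> kept with NULL
  - employee 2 (Uma): dept_id=NULL, no match -> kept with NULL
  - employee 3 (Dave): dept_id=3 -> matches Research
  - employee 4 (Eli): dept_id=2 -> matches Operations
  - employee 5 (Sam): dept_id=3 -> matches Research
All 5 rows appear; 2 have NULL department.

SQL:
SELECT a.name, b.name AS department
FROM employees a
LEFT JOIN departments b ON a.dept_id = b.id

Result:
name | department
-----+-----------
Bob  | NULL      
Uma  | NULL      
Dave | Research  
Eli  | Operations
Sam  | Research  
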